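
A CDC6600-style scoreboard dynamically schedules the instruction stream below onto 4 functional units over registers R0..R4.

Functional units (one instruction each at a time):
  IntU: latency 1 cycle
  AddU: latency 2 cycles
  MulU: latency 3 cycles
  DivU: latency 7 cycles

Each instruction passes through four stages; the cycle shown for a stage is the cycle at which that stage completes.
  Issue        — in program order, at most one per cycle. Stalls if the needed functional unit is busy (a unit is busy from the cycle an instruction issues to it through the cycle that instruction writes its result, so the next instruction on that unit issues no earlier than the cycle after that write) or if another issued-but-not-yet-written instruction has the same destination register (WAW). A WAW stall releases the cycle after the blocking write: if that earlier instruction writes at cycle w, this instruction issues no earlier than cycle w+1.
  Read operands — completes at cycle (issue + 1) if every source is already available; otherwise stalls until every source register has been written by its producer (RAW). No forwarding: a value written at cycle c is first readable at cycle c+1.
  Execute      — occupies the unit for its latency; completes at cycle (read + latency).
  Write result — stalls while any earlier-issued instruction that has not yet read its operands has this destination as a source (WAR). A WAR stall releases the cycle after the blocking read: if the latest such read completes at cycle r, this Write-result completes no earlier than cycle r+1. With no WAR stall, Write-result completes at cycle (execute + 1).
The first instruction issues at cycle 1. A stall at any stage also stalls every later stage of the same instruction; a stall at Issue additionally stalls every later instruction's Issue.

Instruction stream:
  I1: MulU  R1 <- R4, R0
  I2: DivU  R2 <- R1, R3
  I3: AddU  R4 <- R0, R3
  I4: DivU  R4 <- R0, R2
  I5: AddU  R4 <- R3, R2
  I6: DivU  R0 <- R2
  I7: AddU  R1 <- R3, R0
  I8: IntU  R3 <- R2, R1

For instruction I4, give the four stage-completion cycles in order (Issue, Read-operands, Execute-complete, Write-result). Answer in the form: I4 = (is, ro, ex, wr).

I1: IS=1 RO=2 EX=5 WR=6
I2: IS=2 RO=7 EX=14 WR=15  [RAW R1: wait I1 write@6]
I3: IS=3 RO=4 EX=6 WR=7
I4: IS=16 RO=17 EX=24 WR=25  [struct: DivU busy until I2 writes@15]
I5: IS=26 RO=27 EX=29 WR=30  [WAW R4: wait I4 write@25]
I6: IS=27 RO=28 EX=35 WR=36
I7: IS=31 RO=37 EX=39 WR=40  [struct: AddU busy until I5 writes@30; RAW R0: wait I6 write@36]
I8: IS=32 RO=41 EX=42 WR=43  [RAW R1: wait I7 write@40]

I4 = (16, 17, 24, 25)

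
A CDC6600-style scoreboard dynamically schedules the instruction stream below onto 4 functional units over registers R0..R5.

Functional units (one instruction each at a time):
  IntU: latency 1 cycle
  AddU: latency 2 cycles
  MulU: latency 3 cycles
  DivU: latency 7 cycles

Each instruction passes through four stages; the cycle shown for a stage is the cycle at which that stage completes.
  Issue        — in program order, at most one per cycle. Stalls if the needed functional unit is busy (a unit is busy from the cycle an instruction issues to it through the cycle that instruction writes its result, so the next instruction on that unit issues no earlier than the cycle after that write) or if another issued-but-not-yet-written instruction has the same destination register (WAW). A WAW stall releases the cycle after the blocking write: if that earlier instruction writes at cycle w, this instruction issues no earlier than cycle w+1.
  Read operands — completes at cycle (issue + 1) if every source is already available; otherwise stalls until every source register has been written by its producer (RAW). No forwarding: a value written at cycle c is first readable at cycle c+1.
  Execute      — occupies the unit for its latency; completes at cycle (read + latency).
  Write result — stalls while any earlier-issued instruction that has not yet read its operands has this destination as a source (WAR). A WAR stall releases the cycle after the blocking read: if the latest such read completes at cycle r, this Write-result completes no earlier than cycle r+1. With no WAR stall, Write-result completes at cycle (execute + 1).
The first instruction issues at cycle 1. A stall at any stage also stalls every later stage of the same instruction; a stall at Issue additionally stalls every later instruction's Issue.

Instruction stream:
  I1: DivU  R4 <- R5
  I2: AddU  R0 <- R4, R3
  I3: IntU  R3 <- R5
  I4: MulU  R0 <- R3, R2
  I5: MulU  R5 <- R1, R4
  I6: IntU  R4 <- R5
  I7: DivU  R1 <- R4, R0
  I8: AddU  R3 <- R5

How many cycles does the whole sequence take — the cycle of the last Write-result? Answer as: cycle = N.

cycle = 38

1) issue 1, read 2, done 9, write 10
2) issue 2, read 11, done 13, write 14  <RAW R4: wait I1 write@10>
3) issue 3, read 4, done 5, write 12  <WAR R3: wait I2 read@11>
4) issue 15, read 16, done 19, write 20  <WAW R0: wait I2 write@14>
5) issue 21, read 22, done 25, write 26  <struct: MulU busy until I4 writes@20>
6) issue 22, read 27, done 28, write 29  <RAW R5: wait I5 write@26>
7) issue 23, read 30, done 37, write 38  <RAW R4: wait I6 write@29>
8) issue 24, read 27, done 29, write 30  <RAW R5: wait I5 write@26>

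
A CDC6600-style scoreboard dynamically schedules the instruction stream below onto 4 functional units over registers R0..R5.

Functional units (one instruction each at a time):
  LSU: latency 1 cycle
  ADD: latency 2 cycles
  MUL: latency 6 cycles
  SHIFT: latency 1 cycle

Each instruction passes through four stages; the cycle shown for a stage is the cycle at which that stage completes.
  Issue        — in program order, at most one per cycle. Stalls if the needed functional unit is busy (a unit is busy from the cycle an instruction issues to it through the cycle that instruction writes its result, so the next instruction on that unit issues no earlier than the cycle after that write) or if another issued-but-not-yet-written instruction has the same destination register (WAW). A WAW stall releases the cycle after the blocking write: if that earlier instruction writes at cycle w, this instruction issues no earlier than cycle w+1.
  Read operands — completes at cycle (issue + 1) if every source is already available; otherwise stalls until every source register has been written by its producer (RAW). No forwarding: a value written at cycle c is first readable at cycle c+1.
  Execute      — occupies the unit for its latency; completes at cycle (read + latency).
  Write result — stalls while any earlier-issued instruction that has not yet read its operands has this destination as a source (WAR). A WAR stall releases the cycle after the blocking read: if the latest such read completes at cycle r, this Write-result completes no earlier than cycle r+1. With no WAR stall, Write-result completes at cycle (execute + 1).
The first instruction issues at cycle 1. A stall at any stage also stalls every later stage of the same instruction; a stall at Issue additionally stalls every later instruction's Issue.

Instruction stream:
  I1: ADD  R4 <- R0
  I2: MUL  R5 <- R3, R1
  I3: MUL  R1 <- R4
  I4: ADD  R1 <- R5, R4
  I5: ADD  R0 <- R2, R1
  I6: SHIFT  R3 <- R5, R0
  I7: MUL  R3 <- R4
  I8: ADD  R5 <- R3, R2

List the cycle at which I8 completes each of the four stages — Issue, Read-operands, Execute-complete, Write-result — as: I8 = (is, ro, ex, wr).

cycle 1: I1→ADD
cycle 2: I1 RO, I2→MUL
cycle 3: I2 RO
cycle 4: I1 EX
cycle 5: I1 WR R4
cycle 9: I2 EX
cycle 10: I2 WR R5
cycle 11: I3→MUL
cycle 12: I3 RO
cycle 18: I3 EX
cycle 19: I3 WR R1
cycle 20: I4→ADD
cycle 21: I4 RO
cycle 23: I4 EX
cycle 24: I4 WR R1
cycle 25: I5→ADD
cycle 26: I5 RO, I6→SHIFT
cycle 28: I5 EX
cycle 29: I5 WR R0
cycle 30: I6 RO
cycle 31: I6 EX
cycle 32: I6 WR R3
cycle 33: I7→MUL
cycle 34: I7 RO, I8→ADD
cycle 40: I7 EX
cycle 41: I7 WR R3
cycle 42: I8 RO
cycle 44: I8 EX
cycle 45: I8 WR R5

I8 = (34, 42, 44, 45)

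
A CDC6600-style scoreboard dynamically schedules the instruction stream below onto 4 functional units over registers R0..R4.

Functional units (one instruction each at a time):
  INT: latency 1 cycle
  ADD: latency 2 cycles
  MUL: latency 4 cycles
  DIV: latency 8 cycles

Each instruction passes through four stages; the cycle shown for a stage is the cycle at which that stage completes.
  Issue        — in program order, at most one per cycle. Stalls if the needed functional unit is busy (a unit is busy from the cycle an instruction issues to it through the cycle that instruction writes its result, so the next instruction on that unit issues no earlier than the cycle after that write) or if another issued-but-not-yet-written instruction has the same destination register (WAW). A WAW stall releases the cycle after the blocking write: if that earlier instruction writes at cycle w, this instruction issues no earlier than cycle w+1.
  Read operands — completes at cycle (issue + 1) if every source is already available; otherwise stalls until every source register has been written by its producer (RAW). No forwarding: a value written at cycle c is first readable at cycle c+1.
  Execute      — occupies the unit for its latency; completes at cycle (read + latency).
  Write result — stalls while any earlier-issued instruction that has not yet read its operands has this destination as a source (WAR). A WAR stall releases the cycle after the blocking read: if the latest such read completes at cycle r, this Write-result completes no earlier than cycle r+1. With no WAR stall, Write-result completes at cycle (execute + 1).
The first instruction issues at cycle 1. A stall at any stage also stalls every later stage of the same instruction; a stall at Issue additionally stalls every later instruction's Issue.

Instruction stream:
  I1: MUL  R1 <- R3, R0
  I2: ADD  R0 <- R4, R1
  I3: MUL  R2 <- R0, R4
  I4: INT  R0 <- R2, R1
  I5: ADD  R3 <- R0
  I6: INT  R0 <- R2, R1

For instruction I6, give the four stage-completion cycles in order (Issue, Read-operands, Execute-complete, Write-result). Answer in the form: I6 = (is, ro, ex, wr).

cycle 1: I1 issues→MUL
cycle 2: I1 reads, I2 issues→ADD
cycle 6: I1 exec-done
cycle 7: I1 writes R1
cycle 8: I2 reads, I3 issues→MUL
cycle 10: I2 exec-done
cycle 11: I2 writes R0
cycle 12: I3 reads, I4 issues→INT
cycle 13: I5 issues→ADD
cycle 16: I3 exec-done
cycle 17: I3 writes R2
cycle 18: I4 reads
cycle 19: I4 exec-done
cycle 20: I4 writes R0
cycle 21: I5 reads, I6 issues→INT
cycle 22: I6 reads
cycle 23: I5 exec-done, I6 exec-done
cycle 24: I5 writes R3, I6 writes R0

I6 = (21, 22, 23, 24)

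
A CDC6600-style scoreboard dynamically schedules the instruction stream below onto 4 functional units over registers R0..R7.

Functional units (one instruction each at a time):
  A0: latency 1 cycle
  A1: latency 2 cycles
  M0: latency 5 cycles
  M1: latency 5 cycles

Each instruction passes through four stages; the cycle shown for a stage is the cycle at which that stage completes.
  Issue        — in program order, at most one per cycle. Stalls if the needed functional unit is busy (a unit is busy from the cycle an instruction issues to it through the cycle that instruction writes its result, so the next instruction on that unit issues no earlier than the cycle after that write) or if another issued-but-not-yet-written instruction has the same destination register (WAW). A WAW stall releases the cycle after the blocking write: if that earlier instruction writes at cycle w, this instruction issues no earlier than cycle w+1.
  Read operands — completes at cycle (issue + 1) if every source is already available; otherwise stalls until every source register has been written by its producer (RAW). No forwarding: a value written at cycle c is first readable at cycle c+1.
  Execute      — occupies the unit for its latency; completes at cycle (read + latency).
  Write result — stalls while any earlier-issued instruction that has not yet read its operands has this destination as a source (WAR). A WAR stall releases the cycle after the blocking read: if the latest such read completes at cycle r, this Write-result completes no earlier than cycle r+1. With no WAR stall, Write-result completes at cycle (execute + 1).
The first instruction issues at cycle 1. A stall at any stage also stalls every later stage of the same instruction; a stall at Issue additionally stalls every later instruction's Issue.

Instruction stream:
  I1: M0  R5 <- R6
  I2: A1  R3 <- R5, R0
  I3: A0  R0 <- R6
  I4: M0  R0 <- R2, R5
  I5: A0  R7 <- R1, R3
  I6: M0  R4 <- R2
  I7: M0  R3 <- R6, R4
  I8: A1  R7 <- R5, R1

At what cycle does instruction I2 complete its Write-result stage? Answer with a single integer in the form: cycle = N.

I1  is:1  ro:2  ex:7  wr:8
I2  is:2  ro:9  ex:11  wr:12  — RAW R5: wait I1 write@8
I3  is:3  ro:4  ex:5  wr:10  — WAR R0: wait I2 read@9
I4  is:11  ro:12  ex:17  wr:18  — WAW R0: wait I3 write@10
I5  is:12  ro:13  ex:14  wr:15
I6  is:19  ro:20  ex:25  wr:26  — struct: M0 busy until I4 writes@18
I7  is:27  ro:28  ex:33  wr:34  — struct: M0 busy until I6 writes@26
I8  is:28  ro:29  ex:31  wr:32

cycle = 12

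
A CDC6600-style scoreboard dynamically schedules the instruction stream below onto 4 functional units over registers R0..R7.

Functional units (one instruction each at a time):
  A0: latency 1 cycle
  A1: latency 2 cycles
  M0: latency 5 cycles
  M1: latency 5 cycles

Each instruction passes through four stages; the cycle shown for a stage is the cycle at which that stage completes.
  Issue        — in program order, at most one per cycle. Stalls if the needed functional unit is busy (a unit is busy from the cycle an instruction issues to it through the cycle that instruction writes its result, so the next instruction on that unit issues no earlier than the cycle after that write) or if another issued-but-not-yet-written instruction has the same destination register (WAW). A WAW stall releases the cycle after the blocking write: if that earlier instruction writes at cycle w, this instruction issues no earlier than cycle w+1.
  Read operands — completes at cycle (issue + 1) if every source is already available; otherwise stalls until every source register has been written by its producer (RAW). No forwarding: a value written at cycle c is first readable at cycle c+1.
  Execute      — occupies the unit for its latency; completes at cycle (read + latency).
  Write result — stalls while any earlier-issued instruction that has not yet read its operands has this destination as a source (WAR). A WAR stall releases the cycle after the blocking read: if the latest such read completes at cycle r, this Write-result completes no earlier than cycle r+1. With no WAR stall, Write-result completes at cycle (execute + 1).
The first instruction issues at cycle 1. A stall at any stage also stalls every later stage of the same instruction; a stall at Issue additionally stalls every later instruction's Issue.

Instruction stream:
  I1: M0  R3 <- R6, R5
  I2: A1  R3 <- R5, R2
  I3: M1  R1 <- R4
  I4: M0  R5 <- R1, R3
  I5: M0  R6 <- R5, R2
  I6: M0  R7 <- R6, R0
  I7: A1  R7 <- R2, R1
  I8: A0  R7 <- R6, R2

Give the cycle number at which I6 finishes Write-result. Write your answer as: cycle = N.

I1: IS=1 RO=2 EX=7 WR=8
I2: IS=9 RO=10 EX=12 WR=13  [WAW R3: wait I1 write@8]
I3: IS=10 RO=11 EX=16 WR=17
I4: IS=11 RO=18 EX=23 WR=24  [RAW R1: wait I3 write@17]
I5: IS=25 RO=26 EX=31 WR=32  [struct: M0 busy until I4 writes@24]
I6: IS=33 RO=34 EX=39 WR=40  [struct: M0 busy until I5 writes@32]
I7: IS=41 RO=42 EX=44 WR=45  [WAW R7: wait I6 write@40]
I8: IS=46 RO=47 EX=48 WR=49  [WAW R7: wait I7 write@45]

cycle = 40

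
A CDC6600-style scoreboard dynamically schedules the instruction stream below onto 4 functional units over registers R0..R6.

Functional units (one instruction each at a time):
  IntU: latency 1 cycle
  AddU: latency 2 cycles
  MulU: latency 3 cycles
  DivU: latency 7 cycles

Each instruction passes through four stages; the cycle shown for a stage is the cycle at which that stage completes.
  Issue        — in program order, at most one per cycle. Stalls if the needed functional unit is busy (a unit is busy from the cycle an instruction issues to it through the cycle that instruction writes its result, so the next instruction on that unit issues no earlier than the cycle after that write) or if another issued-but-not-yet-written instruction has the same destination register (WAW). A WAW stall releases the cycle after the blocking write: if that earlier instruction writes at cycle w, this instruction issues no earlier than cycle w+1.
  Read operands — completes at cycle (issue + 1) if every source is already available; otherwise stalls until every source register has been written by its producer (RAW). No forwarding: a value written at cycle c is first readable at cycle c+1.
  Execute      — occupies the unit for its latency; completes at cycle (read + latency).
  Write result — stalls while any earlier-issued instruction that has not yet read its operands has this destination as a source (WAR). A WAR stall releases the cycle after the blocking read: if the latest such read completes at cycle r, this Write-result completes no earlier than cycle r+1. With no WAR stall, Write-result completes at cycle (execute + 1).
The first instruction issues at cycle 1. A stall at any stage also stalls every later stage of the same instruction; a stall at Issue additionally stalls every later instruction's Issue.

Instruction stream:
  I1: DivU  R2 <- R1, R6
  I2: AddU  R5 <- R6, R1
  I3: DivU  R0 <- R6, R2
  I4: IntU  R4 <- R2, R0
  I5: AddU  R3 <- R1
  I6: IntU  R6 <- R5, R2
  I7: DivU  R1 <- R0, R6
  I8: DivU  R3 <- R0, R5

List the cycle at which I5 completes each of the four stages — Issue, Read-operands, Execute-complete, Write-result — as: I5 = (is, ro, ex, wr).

I5 = (13, 14, 16, 17)

[1] I1 dispatched to DivU
[2] I1 operands ready; I2 dispatched to AddU
[3] I2 operands ready
[5] I2 complete
[6] R5←I2
[9] I1 complete
[10] R2←I1
[11] I3 dispatched to DivU
[12] I3 operands ready; I4 dispatched to IntU
[13] I5 dispatched to AddU
[14] I5 operands ready
[16] I5 complete
[17] R3←I5
[19] I3 complete
[20] R0←I3
[21] I4 operands ready
[22] I4 complete
[23] R4←I4
[24] I6 dispatched to IntU
[25] I6 operands ready; I7 dispatched to DivU
[26] I6 complete
[27] R6←I6
[28] I7 operands ready
[35] I7 complete
[36] R1←I7
[37] I8 dispatched to DivU
[38] I8 operands ready
[45] I8 complete
[46] R3←I8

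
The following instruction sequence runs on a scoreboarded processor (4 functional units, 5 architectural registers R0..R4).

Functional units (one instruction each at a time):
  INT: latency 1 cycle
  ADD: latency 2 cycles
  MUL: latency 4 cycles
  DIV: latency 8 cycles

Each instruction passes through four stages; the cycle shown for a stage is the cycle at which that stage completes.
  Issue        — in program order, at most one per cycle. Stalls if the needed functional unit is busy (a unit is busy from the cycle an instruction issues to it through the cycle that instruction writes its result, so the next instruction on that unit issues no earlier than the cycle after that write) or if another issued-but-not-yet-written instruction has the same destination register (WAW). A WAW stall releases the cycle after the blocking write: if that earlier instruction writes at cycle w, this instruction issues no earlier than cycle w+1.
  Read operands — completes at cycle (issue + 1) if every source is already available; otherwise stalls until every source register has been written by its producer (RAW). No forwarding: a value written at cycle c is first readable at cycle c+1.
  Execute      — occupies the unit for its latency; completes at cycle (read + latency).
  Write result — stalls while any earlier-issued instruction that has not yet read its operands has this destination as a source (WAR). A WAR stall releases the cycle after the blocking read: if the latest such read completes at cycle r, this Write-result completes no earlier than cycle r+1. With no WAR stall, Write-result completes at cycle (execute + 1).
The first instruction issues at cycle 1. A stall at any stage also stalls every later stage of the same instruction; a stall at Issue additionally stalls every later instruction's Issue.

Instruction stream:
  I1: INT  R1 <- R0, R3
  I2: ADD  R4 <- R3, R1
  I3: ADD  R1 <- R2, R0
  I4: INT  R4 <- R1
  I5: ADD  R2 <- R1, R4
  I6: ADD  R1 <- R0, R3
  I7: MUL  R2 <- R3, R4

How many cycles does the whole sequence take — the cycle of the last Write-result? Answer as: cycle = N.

t=1  I1 dispatched to INT
t=2  I1 operands ready; I2 dispatched to ADD
t=3  I1 complete
t=4  R1←I1
t=5  I2 operands ready
t=7  I2 complete
t=8  R4←I2
t=9  I3 dispatched to ADD
t=10  I3 operands ready; I4 dispatched to INT
t=12  I3 complete
t=13  R1←I3
t=14  I4 operands ready; I5 dispatched to ADD
t=15  I4 complete
t=16  R4←I4
t=17  I5 operands ready
t=19  I5 complete
t=20  R2←I5
t=21  I6 dispatched to ADD
t=22  I6 operands ready; I7 dispatched to MUL
t=23  I7 operands ready
t=24  I6 complete
t=25  R1←I6
t=27  I7 complete
t=28  R2←I7

cycle = 28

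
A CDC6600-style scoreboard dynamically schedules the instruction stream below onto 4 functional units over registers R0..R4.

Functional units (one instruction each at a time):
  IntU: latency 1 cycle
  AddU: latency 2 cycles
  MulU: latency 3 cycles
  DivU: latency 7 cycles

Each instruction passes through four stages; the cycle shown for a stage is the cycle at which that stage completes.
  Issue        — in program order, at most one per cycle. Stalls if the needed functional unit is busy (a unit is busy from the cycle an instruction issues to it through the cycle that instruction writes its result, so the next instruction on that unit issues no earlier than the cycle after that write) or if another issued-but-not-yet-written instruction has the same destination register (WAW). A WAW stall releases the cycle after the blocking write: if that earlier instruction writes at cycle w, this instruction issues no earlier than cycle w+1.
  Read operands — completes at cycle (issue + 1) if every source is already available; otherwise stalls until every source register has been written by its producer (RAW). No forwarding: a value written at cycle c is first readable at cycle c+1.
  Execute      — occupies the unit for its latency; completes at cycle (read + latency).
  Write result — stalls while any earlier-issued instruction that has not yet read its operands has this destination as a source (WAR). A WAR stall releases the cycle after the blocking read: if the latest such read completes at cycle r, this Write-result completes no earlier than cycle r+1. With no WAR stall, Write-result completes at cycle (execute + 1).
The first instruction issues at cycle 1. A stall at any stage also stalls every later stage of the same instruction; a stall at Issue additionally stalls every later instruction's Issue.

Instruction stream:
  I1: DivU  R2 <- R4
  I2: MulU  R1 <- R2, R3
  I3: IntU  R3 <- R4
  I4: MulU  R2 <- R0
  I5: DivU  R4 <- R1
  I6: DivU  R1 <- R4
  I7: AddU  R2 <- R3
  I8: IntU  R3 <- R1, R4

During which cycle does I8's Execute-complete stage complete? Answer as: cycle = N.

cycle = 38

cycle 1: I1 issues→DivU
cycle 2: I1 reads | I2 issues→MulU
cycle 3: I3 issues→IntU
cycle 4: I3 reads
cycle 5: I3 exec-done
cycle 9: I1 exec-done
cycle 10: I1 writes R2
cycle 11: I2 reads
cycle 12: I3 writes R3
cycle 14: I2 exec-done
cycle 15: I2 writes R1
cycle 16: I4 issues→MulU
cycle 17: I4 reads | I5 issues→DivU
cycle 18: I5 reads
cycle 20: I4 exec-done
cycle 21: I4 writes R2
cycle 25: I5 exec-done
cycle 26: I5 writes R4
cycle 27: I6 issues→DivU
cycle 28: I6 reads | I7 issues→AddU
cycle 29: I7 reads | I8 issues→IntU
cycle 31: I7 exec-done
cycle 32: I7 writes R2
cycle 35: I6 exec-done
cycle 36: I6 writes R1
cycle 37: I8 reads
cycle 38: I8 exec-done
cycle 39: I8 writes R3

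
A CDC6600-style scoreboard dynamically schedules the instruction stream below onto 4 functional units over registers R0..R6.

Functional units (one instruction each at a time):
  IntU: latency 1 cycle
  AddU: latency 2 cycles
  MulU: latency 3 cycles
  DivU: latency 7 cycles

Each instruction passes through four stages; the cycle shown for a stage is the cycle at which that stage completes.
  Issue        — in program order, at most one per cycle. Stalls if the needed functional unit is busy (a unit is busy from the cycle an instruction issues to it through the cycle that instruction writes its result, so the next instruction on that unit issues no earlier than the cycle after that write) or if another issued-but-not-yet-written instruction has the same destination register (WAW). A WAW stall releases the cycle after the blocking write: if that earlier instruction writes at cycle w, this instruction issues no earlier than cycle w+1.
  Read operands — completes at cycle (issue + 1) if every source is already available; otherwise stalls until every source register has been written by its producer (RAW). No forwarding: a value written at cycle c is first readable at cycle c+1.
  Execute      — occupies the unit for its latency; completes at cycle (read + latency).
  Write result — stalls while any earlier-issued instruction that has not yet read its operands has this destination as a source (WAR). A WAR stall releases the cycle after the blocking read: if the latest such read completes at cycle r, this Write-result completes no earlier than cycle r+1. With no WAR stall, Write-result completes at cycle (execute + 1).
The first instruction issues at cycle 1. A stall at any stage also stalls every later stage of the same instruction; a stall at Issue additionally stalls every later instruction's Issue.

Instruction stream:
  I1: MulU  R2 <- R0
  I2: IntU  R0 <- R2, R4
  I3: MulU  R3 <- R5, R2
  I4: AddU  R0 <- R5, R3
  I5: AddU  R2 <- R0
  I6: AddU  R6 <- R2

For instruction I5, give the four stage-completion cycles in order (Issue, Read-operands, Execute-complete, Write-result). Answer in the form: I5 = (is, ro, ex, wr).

I5 = (17, 18, 20, 21)

t=1  I1→MulU
t=2  I1 RO; I2→IntU
t=5  I1 EX
t=6  I1 WR R2
t=7  I2 RO; I3→MulU
t=8  I2 EX; I3 RO
t=9  I2 WR R0
t=10  I4→AddU
t=11  I3 EX
t=12  I3 WR R3
t=13  I4 RO
t=15  I4 EX
t=16  I4 WR R0
t=17  I5→AddU
t=18  I5 RO
t=20  I5 EX
t=21  I5 WR R2
t=22  I6→AddU
t=23  I6 RO
t=25  I6 EX
t=26  I6 WR R6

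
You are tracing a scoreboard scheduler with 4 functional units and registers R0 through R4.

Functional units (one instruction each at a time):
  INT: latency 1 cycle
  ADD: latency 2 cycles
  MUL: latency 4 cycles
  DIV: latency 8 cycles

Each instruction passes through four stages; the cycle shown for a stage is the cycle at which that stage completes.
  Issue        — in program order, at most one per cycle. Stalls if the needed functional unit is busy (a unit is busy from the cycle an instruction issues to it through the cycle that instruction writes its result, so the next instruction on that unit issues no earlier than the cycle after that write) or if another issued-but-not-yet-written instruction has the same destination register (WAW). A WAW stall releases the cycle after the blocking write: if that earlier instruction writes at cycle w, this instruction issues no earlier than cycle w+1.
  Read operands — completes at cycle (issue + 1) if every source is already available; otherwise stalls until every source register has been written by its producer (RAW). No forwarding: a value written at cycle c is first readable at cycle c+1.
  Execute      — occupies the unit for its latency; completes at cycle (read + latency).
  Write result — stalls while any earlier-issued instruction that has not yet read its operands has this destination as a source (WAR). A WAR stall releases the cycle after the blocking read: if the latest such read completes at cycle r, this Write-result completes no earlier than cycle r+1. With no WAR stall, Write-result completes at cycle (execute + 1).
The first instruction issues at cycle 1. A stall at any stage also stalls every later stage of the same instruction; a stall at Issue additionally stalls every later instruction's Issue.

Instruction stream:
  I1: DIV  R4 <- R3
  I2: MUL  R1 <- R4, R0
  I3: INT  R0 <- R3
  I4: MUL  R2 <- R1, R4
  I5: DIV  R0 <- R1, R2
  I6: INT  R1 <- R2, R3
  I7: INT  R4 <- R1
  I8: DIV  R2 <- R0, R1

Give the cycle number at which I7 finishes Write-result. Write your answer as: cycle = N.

I1: IS=1 RO=2 EX=10 WR=11
I2: IS=2 RO=12 EX=16 WR=17  [RAW R4: wait I1 write@11]
I3: IS=3 RO=4 EX=5 WR=13  [WAR R0: wait I2 read@12]
I4: IS=18 RO=19 EX=23 WR=24  [struct: MUL busy until I2 writes@17]
I5: IS=19 RO=25 EX=33 WR=34  [RAW R2: wait I4 write@24]
I6: IS=20 RO=25 EX=26 WR=27  [RAW R2: wait I4 write@24]
I7: IS=28 RO=29 EX=30 WR=31  [struct: INT busy until I6 writes@27]
I8: IS=35 RO=36 EX=44 WR=45  [struct: DIV busy until I5 writes@34]

cycle = 31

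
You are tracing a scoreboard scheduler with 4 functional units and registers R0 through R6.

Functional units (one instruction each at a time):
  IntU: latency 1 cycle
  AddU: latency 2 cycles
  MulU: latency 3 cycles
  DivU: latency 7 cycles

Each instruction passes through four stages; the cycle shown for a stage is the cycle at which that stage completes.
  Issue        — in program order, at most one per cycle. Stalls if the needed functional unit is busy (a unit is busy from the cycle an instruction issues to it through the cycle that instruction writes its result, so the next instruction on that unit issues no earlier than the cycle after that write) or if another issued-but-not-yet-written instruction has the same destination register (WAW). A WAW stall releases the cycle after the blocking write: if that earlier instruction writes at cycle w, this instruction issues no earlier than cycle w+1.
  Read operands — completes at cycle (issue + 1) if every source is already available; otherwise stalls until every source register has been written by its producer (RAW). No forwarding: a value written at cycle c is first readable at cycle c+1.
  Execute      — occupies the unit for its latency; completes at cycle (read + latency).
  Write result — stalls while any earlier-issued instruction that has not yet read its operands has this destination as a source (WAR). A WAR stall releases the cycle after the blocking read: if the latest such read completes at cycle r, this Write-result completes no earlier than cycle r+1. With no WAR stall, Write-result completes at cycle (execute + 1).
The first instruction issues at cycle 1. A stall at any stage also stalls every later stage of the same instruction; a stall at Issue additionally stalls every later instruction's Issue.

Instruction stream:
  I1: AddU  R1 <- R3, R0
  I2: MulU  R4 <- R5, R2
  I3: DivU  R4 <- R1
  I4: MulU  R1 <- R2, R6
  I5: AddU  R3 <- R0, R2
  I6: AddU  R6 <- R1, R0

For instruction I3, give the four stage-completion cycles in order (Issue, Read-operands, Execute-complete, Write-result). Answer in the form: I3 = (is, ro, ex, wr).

I3 = (8, 9, 16, 17)

I1  is:1  ro:2  ex:4  wr:5
I2  is:2  ro:3  ex:6  wr:7
I3  is:8  ro:9  ex:16  wr:17  — WAW R4: wait I2 write@7
I4  is:9  ro:10  ex:13  wr:14
I5  is:10  ro:11  ex:13  wr:14
I6  is:15  ro:16  ex:18  wr:19  — struct: AddU busy until I5 writes@14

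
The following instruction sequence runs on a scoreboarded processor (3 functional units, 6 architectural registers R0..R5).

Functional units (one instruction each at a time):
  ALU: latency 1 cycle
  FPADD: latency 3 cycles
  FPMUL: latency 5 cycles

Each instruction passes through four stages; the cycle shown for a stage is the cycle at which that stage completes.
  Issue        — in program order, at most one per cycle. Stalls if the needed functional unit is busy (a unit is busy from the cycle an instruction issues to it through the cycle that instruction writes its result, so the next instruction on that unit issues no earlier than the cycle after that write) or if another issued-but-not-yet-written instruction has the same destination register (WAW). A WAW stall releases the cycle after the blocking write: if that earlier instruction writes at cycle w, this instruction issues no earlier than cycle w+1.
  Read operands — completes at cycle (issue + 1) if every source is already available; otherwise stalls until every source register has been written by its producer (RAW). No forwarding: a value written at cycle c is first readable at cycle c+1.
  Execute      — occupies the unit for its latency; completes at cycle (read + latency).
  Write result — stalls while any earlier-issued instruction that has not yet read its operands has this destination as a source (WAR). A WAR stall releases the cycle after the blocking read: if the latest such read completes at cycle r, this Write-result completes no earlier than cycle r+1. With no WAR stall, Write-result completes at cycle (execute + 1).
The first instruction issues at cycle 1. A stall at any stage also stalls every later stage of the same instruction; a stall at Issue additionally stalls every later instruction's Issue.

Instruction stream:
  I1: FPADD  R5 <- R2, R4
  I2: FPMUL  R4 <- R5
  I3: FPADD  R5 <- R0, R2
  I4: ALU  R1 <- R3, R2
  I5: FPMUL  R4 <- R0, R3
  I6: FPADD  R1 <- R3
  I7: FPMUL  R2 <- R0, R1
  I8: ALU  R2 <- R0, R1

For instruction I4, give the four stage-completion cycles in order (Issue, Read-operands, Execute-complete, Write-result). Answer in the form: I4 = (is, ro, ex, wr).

  I1 | 1 | 2 | 5 | 6
  I2 | 2 | 7 | 12 | 13   RAW R5: wait I1 write@6
  I3 | 7 | 8 | 11 | 12   struct: FPADD busy until I1 writes@6
  I4 | 8 | 9 | 10 | 11
  I5 | 14 | 15 | 20 | 21   struct: FPMUL busy until I2 writes@13
  I6 | 15 | 16 | 19 | 20
  I7 | 22 | 23 | 28 | 29   struct: FPMUL busy until I5 writes@21
  I8 | 30 | 31 | 32 | 33   WAW R2: wait I7 write@29

I4 = (8, 9, 10, 11)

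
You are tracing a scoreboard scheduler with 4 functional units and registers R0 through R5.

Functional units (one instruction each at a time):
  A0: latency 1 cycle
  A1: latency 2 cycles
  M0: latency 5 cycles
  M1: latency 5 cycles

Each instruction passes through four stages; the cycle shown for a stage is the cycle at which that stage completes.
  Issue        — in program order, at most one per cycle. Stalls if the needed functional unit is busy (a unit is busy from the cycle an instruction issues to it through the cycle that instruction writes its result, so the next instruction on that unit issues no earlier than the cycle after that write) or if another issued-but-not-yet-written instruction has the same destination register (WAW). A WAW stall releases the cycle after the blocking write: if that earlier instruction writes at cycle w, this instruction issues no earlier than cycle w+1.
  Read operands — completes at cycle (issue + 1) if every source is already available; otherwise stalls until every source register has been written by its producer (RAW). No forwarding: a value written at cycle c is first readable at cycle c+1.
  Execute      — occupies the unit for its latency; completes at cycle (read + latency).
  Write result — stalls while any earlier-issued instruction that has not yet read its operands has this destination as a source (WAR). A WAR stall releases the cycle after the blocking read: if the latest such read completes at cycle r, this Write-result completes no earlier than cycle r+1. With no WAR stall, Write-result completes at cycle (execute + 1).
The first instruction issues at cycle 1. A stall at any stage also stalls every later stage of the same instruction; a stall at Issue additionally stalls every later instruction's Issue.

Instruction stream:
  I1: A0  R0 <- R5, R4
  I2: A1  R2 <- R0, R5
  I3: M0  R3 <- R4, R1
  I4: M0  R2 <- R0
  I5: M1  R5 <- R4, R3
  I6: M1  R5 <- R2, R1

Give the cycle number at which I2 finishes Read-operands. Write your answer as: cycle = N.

cycle = 5

[I1] 1/2/3/4
[I2] 2/5/7/8  (RAW R0: wait I1 write@4)
[I3] 3/4/9/10
[I4] 11/12/17/18  (struct: M0 busy until I3 writes@10)
[I5] 12/13/18/19
[I6] 20/21/26/27  (struct: M1 busy until I5 writes@19)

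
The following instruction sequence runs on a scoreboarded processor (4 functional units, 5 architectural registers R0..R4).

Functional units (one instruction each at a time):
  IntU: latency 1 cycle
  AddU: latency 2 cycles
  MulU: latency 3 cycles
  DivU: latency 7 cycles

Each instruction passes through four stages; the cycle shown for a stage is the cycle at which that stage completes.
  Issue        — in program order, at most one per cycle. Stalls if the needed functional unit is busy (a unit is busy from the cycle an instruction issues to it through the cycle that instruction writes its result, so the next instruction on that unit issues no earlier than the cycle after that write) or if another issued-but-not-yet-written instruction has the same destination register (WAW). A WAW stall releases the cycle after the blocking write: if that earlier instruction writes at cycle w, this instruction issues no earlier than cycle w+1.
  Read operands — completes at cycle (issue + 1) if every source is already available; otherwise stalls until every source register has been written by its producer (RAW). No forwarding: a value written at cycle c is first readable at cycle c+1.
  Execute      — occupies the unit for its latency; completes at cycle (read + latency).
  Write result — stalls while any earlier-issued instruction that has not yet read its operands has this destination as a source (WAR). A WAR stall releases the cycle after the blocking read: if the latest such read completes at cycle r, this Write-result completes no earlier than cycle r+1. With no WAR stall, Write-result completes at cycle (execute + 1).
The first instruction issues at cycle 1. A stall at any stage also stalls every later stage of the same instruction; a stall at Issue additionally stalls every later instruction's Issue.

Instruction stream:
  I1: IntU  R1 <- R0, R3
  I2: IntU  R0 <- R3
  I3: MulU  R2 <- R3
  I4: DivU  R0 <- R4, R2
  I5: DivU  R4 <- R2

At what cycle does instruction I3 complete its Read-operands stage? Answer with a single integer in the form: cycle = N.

I1: IS=1 RO=2 EX=3 WR=4
I2: IS=5 RO=6 EX=7 WR=8  [struct: IntU busy until I1 writes@4]
I3: IS=6 RO=7 EX=10 WR=11
I4: IS=9 RO=12 EX=19 WR=20  [WAW R0: wait I2 write@8; RAW R2: wait I3 write@11]
I5: IS=21 RO=22 EX=29 WR=30  [struct: DivU busy until I4 writes@20]

cycle = 7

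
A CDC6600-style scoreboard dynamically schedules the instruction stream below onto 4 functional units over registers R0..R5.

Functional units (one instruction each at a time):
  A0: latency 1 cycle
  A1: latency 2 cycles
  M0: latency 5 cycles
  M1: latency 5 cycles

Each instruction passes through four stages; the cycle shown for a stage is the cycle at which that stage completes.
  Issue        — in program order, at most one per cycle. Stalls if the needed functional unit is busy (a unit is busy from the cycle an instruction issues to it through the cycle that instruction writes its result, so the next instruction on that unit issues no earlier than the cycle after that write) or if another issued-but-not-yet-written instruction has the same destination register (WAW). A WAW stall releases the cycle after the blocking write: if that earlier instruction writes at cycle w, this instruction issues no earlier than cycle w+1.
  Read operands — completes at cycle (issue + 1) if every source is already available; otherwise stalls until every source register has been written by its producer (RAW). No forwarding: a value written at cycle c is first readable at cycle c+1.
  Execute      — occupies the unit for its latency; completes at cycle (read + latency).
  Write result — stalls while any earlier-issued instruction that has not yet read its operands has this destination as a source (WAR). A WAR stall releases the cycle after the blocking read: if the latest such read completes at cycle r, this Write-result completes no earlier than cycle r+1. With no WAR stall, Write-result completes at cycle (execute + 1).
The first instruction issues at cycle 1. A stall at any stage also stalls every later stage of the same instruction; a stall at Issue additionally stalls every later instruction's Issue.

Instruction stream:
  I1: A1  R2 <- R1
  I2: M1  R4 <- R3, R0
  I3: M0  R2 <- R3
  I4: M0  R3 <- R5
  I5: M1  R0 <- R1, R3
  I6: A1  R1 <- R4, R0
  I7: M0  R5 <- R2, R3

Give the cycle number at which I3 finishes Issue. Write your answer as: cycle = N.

[I1] 1/2/4/5
[I2] 2/3/8/9
[I3] 6/7/12/13  (WAW R2: wait I1 write@5)
[I4] 14/15/20/21  (struct: M0 busy until I3 writes@13)
[I5] 15/22/27/28  (RAW R3: wait I4 write@21)
[I6] 16/29/31/32  (RAW R0: wait I5 write@28)
[I7] 22/23/28/29  (struct: M0 busy until I4 writes@21)

cycle = 6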